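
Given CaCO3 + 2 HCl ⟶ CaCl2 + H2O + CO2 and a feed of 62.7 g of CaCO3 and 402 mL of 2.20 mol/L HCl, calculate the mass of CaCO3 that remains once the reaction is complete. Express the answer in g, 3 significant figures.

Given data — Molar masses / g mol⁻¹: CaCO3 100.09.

n(CaCO3) = 62.70 / 100.09 = 0.6264 mol
n(HCl) = 2.20 × 402.0/1000 = 0.8844 mol
n/ν → CaCO3: 0.6264, HCl: 0.4422; HCl is limiting.
CaCO3 consumed = (1/2) × 0.8844 = 0.4422 mol
CaCO3 remaining = 0.6264 − 0.4422 = 0.1842 mol
mass = 0.1842 × 100.09 = 18.44 g

18.4 g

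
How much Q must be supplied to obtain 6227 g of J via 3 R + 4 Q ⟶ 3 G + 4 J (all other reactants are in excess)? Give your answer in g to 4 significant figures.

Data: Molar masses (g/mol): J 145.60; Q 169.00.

n(J) = 6227 / 145.60 = 42.77 mol
n(Q) = (4/4) × 42.77 = 42.77 mol
mass = 42.77 × 169.00 = 7228 g

7228 g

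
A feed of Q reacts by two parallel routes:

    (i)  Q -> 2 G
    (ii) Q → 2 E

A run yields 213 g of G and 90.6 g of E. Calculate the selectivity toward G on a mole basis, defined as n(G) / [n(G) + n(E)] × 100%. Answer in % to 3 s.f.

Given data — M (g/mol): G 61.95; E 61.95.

n(G) = 213 / 61.95 = 3.438 mol
n(E) = 90.6 / 61.95 = 1.462 mol
selectivity = 3.438/(3.438+1.462) × 100 = 70.16 %

70.2 %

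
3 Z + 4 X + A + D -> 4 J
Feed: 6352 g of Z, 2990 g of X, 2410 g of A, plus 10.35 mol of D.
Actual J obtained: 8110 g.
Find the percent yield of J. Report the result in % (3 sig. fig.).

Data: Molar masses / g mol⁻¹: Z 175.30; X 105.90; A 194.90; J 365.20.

78.7 %

n(Z) = 6352 / 175.30 = 36.24 mol
n(X) = 2990 / 105.90 = 28.23 mol
n(A) = 2410 / 194.90 = 12.37 mol
n(D) = 10.35 mol
n/ν for Z = 36.24/3 = 12.08
n/ν for X = 28.23/4 = 7.058
n/ν for A = 12.37/1 = 12.37
n/ν for D = 10.35/1 = 10.35
Smallest n/ν is X → limiting reagent.
theoretical n(J) = (4/4) × 28.23 = 28.23 mol → 10310 g
% yield = 8110 / 10310 × 100 = 78.66 %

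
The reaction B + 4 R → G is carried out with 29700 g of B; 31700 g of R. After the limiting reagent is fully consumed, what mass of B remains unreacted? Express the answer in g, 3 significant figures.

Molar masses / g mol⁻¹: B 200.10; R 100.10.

13900 g

n(B) = 29700 / 200.10 = 148.4 mol
n(R) = 31700 / 100.10 = 316.7 mol
n/ν → B: 148.4, R: 79.18; R is limiting.
B consumed = (1/4) × 316.7 = 79.18 mol
B remaining = 148.4 − 79.18 = 69.22 mol
mass = 69.22 × 200.10 = 13850 g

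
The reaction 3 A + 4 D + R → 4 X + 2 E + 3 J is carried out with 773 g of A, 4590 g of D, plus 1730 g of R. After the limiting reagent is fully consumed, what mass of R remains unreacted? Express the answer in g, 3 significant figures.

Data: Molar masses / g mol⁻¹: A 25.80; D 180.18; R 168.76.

n(A) = 773.0 / 25.80 = 29.96 mol
n(D) = 4590 / 180.18 = 25.47 mol
n(R) = 1730 / 168.76 = 10.25 mol
n/ν → A: 9.987, D: 6.368, R: 10.25; D is limiting.
R consumed = (1/4) × 25.47 = 6.368 mol
R remaining = 10.25 − 6.368 = 3.882 mol
mass = 3.882 × 168.76 = 655.1 g

655 g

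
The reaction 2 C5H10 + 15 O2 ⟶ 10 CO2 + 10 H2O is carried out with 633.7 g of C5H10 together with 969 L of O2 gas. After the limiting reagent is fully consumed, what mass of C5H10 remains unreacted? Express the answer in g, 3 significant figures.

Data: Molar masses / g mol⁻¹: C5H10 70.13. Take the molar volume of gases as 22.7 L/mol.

n(C5H10) = 633.7 / 70.13 = 9.036 mol
n(O2) = 969.0 / 22.7 = 42.69 mol
n/ν for C5H10 = 9.036/2 = 4.518
n/ν for O2 = 42.69/15 = 2.846
Smallest n/ν is O2 → limiting reagent.
C5H10 consumed = (2/15) × 42.69 = 5.692 mol
C5H10 remaining = 9.036 − 5.692 = 3.344 mol
mass = 3.344 × 70.13 = 234.5 g

235 g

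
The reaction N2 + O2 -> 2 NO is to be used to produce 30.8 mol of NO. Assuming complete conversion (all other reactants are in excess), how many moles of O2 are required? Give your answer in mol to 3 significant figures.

15.4 mol

n(NO) = 30.80 mol
n(O2) = (1/2) × 30.80 = 15.40 mol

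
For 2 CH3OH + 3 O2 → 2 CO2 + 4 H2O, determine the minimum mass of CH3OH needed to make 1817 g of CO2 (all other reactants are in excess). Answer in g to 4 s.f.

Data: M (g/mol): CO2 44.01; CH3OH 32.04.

n(CO2) = 1817 / 44.01 = 41.29 mol
n(CH3OH) = (2/2) × 41.29 = 41.29 mol
mass = 41.29 × 32.04 = 1323 g

1323 g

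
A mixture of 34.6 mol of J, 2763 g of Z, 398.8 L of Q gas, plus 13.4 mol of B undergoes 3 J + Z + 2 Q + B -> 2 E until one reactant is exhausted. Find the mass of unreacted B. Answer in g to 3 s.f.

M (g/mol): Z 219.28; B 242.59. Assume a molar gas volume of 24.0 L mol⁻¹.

n(J) = 34.60 mol
n(Z) = 2763 / 219.28 = 12.60 mol
n(Q) = 398.8 / 24.0 = 16.62 mol
n(B) = 13.40 mol
n/ν → J: 11.53, Z: 12.60, Q: 8.310, B: 13.40; Q is limiting.
B consumed = (1/2) × 16.62 = 8.310 mol
B remaining = 13.40 − 8.310 = 5.090 mol
mass = 5.090 × 242.59 = 1235 g

1240 g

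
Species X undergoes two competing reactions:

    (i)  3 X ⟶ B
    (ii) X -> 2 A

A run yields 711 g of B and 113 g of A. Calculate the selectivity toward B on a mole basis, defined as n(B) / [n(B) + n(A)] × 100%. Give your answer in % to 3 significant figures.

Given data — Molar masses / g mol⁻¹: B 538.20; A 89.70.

n(B) = 711 / 538.20 = 1.321 mol
n(A) = 113 / 89.70 = 1.260 mol
selectivity = 1.321/(1.321+1.260) × 100 = 51.18 %

51.2 %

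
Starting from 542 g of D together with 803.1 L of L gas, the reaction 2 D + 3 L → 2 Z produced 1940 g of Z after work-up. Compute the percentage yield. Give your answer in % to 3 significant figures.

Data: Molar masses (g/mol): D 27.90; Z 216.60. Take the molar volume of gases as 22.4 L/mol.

46.1 %

n(D) = 542.0 / 27.90 = 19.43 mol
n(L) = 803.1 / 22.4 = 35.85 mol
n/ν for D = 19.43/2 = 9.715
n/ν for L = 35.85/3 = 11.95
Smallest n/ν is D → limiting reagent.
theoretical n(Z) = (2/2) × 19.43 = 19.43 mol → 4209 g
% yield = 1940 / 4209 × 100 = 46.09 %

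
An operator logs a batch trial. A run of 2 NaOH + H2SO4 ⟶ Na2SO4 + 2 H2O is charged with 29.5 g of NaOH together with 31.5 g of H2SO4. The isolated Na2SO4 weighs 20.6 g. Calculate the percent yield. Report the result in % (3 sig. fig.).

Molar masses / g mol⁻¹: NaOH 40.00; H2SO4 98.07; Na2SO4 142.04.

n(NaOH) = 29.50 / 40.00 = 0.7375 mol
n(H2SO4) = 31.50 / 98.07 = 0.3212 mol
n/ν for NaOH = 0.7375/2 = 0.3688
n/ν for H2SO4 = 0.3212/1 = 0.3212
Smallest n/ν is H2SO4 → limiting reagent.
theoretical n(Na2SO4) = (1/1) × 0.3212 = 0.3212 mol → 45.62 g
% yield = 20.6 / 45.62 × 100 = 45.16 %

45.2 %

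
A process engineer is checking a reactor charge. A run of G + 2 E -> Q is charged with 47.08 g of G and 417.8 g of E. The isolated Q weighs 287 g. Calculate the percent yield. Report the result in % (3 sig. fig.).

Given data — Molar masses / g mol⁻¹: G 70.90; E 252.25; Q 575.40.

n(G) = 47.08 / 70.90 = 0.6640 mol
n(E) = 417.8 / 252.25 = 1.656 mol
n/ν for G = 0.6640/1 = 0.6640
n/ν for E = 1.656/2 = 0.8280
Smallest n/ν is G → limiting reagent.
theoretical n(Q) = (1/1) × 0.6640 = 0.6640 mol → 382.1 g
% yield = 287 / 382.1 × 100 = 75.11 %

75.1 %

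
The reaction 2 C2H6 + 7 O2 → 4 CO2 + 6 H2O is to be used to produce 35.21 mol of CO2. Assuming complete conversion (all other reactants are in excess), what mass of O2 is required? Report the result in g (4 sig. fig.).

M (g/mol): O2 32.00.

1972 g

n(CO2) = 35.21 mol
n(O2) = (7/4) × 35.21 = 61.62 mol
mass = 61.62 × 32.00 = 1972 g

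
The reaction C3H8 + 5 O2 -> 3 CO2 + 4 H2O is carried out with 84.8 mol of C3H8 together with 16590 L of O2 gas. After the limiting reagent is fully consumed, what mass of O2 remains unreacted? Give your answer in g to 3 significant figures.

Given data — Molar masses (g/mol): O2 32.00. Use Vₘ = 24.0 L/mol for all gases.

8550 g

n(C3H8) = 84.80 mol
n(O2) = 16590 / 24.0 = 691.3 mol
n/ν for C3H8 = 84.80/1 = 84.80
n/ν for O2 = 691.3/5 = 138.3
Smallest n/ν is C3H8 → limiting reagent.
O2 consumed = (5/1) × 84.80 = 424.0 mol
O2 remaining = 691.3 − 424.0 = 267.3 mol
mass = 267.3 × 32.00 = 8554 g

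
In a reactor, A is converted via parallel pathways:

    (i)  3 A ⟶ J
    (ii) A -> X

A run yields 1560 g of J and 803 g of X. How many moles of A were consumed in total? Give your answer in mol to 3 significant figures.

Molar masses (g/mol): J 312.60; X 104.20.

22.7 mol

n(J) = 1560 / 312.60 = 4.990 mol
n(X) = 803 / 104.20 = 7.706 mol
n(A) via (i) = (3/1)×4.990 = 14.97 mol
n(A) via (ii) = (1/1)×7.706 = 7.706 mol
total n(A) = 14.97 + 7.706 = 22.68 mol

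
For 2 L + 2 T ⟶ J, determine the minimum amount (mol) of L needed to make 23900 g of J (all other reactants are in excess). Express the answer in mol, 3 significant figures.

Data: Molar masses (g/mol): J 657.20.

n(J) = 23900 / 657.20 = 36.37 mol
n(L) = (2/1) × 36.37 = 72.74 mol

72.7 mol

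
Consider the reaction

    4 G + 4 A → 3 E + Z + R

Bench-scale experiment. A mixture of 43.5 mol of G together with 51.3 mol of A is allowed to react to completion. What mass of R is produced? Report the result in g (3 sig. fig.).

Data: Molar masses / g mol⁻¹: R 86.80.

944 g

n(G) = 43.50 mol
n(A) = 51.30 mol
n/ν for G = 43.50/4 = 10.88
n/ν for A = 51.30/4 = 12.83
Smallest n/ν is G → limiting reagent.
n(R) = (1/4) × 43.50 = 10.88 mol
mass = 10.88 × 86.80 = 944.4 g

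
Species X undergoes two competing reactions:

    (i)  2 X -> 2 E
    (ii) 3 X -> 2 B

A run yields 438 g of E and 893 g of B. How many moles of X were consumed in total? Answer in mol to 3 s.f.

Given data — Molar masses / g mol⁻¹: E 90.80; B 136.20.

n(E) = 438 / 90.80 = 4.824 mol
n(B) = 893 / 136.20 = 6.557 mol
n(X) via (i) = (2/2)×4.824 = 4.824 mol
n(X) via (ii) = (3/2)×6.557 = 9.836 mol
total n(X) = 4.824 + 9.836 = 14.66 mol

14.7 mol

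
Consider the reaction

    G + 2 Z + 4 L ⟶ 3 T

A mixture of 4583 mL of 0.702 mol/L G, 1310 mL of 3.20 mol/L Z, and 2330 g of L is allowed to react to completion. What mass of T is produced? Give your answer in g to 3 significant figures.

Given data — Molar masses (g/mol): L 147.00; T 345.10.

n(G) = 0.702 × 4583/1000 = 3.217 mol
n(Z) = 3.20 × 1310/1000 = 4.192 mol
n(L) = 2330 / 147.00 = 15.85 mol
n/ν → G: 3.217, Z: 2.096, L: 3.963; Z is limiting.
n(T) = (3/2) × 4.192 = 6.288 mol
mass = 6.288 × 345.10 = 2170 g

2170 g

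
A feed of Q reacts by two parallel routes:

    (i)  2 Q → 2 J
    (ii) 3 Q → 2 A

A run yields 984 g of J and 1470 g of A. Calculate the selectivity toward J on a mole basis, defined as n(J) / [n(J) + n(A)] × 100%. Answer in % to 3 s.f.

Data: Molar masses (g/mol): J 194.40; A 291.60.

50.1 %

n(J) = 984 / 194.40 = 5.062 mol
n(A) = 1470 / 291.60 = 5.041 mol
selectivity = 5.062/(5.062+5.041) × 100 = 50.10 %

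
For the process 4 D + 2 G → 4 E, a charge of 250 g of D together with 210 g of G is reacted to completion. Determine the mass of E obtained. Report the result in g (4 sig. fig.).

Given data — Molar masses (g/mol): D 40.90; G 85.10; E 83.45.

n(D) = 250.0 / 40.90 = 6.112 mol
n(G) = 210.0 / 85.10 = 2.468 mol
n/ν → D: 1.528, G: 1.234; G is limiting.
n(E) = (4/2) × 2.468 = 4.936 mol
mass = 4.936 × 83.45 = 411.9 g

411.9 g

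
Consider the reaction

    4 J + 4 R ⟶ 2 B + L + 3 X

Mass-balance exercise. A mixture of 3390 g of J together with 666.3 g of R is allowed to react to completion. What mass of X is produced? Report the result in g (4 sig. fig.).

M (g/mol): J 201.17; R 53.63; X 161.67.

n(J) = 3390 / 201.17 = 16.85 mol
n(R) = 666.3 / 53.63 = 12.42 mol
n/ν for J = 16.85/4 = 4.213
n/ν for R = 12.42/4 = 3.105
Smallest n/ν is R → limiting reagent.
n(X) = (3/4) × 12.42 = 9.315 mol
mass = 9.315 × 161.67 = 1506 g

1506 g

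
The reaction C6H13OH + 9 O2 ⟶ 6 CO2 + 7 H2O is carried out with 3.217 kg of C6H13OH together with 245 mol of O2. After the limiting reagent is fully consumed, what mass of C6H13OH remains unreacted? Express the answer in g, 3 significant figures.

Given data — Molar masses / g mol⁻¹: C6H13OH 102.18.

435 g

n(C6H13OH) = 3.217×1000 / 102.18 = 31.48 mol
n(O2) = 245.0 mol
n/ν → C6H13OH: 31.48, O2: 27.22; O2 is limiting.
C6H13OH consumed = (1/9) × 245.0 = 27.22 mol
C6H13OH remaining = 31.48 − 27.22 = 4.260 mol
mass = 4.260 × 102.18 = 435.3 g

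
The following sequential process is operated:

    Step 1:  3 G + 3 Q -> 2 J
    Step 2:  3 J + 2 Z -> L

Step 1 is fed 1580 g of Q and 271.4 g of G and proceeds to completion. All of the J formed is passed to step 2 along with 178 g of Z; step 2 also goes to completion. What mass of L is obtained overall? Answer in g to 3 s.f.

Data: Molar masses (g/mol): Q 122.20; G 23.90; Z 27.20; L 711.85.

1800 g

Step 1:
n(Q) = 1580 / 122.20 = 12.93 mol
n(G) = 271.4 / 23.90 = 11.36 mol
n/ν → Q: 4.310, G: 3.787; G is limiting.
n(J) produced = (2/3) × 11.36 = 7.573 mol
Step 2:
n(J) available = 7.573 mol
n(Z) = 178.0 / 27.20 = 6.544 mol
n/ν → J: 2.524, Z: 3.272; J is limiting.
n(L) = (1/3) × 7.573 = 2.524 mol
mass = 2.524 × 711.85 = 1797 g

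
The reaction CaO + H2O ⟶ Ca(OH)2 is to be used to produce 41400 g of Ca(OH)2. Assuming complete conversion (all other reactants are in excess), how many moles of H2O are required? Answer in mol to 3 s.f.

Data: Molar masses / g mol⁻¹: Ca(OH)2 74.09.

n(Ca(OH)2) = 41400 / 74.09 = 558.8 mol
n(H2O) = (1/1) × 558.8 = 558.8 mol

559 mol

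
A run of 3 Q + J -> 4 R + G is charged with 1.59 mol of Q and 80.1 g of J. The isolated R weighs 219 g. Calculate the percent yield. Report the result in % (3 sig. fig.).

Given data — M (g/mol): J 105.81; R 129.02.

n(Q) = 1.590 mol
n(J) = 80.10 / 105.81 = 0.7570 mol
n/ν → Q: 0.5300, J: 0.7570; Q is limiting.
theoretical n(R) = (4/3) × 1.590 = 2.120 mol → 273.5 g
% yield = 219 / 273.5 × 100 = 80.07 %

80.1 %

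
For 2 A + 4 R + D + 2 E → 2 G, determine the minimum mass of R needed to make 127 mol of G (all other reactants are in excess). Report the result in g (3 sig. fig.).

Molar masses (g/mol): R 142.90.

n(G) = 127.0 mol
n(R) = (4/2) × 127.0 = 254.0 mol
mass = 254.0 × 142.90 = 36300 g

36300 g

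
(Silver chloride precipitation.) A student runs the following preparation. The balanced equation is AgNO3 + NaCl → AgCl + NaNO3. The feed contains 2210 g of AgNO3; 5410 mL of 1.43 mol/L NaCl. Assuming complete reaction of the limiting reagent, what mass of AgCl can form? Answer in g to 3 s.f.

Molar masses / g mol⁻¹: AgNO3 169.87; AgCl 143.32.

1110 g

n(AgNO3) = 2210 / 169.87 = 13.01 mol
n(NaCl) = 1.43 × 5410/1000 = 7.736 mol
n/ν for AgNO3 = 13.01/1 = 13.01
n/ν for NaCl = 7.736/1 = 7.736
Smallest n/ν is NaCl → limiting reagent.
n(AgCl) = (1/1) × 7.736 = 7.736 mol
mass = 7.736 × 143.32 = 1109 g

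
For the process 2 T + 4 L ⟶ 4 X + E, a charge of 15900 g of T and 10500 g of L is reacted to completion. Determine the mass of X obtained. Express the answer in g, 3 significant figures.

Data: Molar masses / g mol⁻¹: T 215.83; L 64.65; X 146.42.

21600 g

n(T) = 15900 / 215.83 = 73.67 mol
n(L) = 10500 / 64.65 = 162.4 mol
n/ν → T: 36.84, L: 40.60; T is limiting.
n(X) = (4/2) × 73.67 = 147.3 mol
mass = 147.3 × 146.42 = 21570 g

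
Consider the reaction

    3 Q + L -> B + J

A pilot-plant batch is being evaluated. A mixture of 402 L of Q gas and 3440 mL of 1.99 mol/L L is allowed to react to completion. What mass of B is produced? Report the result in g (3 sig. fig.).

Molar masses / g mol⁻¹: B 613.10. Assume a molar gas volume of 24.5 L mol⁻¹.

n(Q) = 402.0 / 24.5 = 16.41 mol
n(L) = 1.99 × 3440/1000 = 6.846 mol
n/ν for Q = 16.41/3 = 5.470
n/ν for L = 6.846/1 = 6.846
Smallest n/ν is Q → limiting reagent.
n(B) = (1/3) × 16.41 = 5.470 mol
mass = 5.470 × 613.10 = 3354 g

3350 g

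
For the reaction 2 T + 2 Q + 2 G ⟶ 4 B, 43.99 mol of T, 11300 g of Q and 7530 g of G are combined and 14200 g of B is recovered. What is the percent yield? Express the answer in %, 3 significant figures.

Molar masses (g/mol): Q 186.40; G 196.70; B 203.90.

n(T) = 43.99 mol
n(Q) = 11300 / 186.40 = 60.62 mol
n(G) = 7530 / 196.70 = 38.28 mol
n/ν for T = 43.99/2 = 22.00
n/ν for Q = 60.62/2 = 30.31
n/ν for G = 38.28/2 = 19.14
Smallest n/ν is G → limiting reagent.
theoretical n(B) = (4/2) × 38.28 = 76.56 mol → 15610 g
% yield = 14200 / 15610 × 100 = 90.97 %

91.0 %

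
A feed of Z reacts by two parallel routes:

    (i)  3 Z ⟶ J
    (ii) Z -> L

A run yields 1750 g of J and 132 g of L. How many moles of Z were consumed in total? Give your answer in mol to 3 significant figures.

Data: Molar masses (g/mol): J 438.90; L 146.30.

12.9 mol

n(J) = 1750 / 438.90 = 3.987 mol
n(L) = 132 / 146.30 = 0.9023 mol
n(Z) via (i) = (3/1)×3.987 = 11.96 mol
n(Z) via (ii) = (1/1)×0.9023 = 0.9023 mol
total n(Z) = 11.96 + 0.9023 = 12.86 mol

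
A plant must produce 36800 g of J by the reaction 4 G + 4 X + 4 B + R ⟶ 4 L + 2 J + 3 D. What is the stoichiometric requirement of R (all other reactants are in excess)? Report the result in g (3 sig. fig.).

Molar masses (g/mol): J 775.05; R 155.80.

3700 g

n(J) = 36800 / 775.05 = 47.48 mol
n(R) = (1/2) × 47.48 = 23.74 mol
mass = 23.74 × 155.80 = 3699 g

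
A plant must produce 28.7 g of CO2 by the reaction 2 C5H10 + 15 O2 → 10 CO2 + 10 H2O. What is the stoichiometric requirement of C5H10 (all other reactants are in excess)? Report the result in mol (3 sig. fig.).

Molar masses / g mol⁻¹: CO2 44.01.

n(CO2) = 28.7 / 44.01 = 0.6521 mol
n(C5H10) = (2/10) × 0.6521 = 0.1304 mol

0.130 mol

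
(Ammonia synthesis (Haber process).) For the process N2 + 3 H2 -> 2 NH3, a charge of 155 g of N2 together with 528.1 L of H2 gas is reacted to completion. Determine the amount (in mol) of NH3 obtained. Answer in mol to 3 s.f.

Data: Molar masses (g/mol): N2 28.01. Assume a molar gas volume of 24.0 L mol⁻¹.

11.1 mol

n(N2) = 155.0 / 28.01 = 5.534 mol
n(H2) = 528.1 / 24.0 = 22.00 mol
n/ν for N2 = 5.534/1 = 5.534
n/ν for H2 = 22.00/3 = 7.333
Smallest n/ν is N2 → limiting reagent.
n(NH3) = (2/1) × 5.534 = 11.07 mol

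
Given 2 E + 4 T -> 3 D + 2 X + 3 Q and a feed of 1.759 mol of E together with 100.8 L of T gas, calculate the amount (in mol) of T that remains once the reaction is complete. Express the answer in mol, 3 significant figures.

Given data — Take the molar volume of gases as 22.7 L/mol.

0.923 mol

n(E) = 1.759 mol
n(T) = 100.8 / 22.7 = 4.441 mol
n/ν → E: 0.8795, T: 1.110; E is limiting.
T consumed = (4/2) × 1.759 = 3.518 mol
T remaining = 4.441 − 3.518 = 0.9230 mol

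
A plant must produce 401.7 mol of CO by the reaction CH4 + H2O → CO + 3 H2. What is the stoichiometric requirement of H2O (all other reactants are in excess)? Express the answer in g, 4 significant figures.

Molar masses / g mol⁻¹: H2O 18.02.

7239 g

n(CO) = 401.7 mol
n(H2O) = (1/1) × 401.7 = 401.7 mol
mass = 401.7 × 18.02 = 7239 g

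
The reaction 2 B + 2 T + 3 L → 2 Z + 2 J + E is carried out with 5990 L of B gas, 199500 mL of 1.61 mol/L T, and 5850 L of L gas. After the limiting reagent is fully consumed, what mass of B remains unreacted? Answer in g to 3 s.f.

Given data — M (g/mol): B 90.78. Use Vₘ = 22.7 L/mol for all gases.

n(B) = 5990 / 22.7 = 263.9 mol
n(T) = 1.61 × 199500/1000 = 321.2 mol
n(L) = 5850 / 22.7 = 257.7 mol
n/ν for B = 263.9/2 = 132.0
n/ν for T = 321.2/2 = 160.6
n/ν for L = 257.7/3 = 85.90
Smallest n/ν is L → limiting reagent.
B consumed = (2/3) × 257.7 = 171.8 mol
B remaining = 263.9 − 171.8 = 92.10 mol
mass = 92.10 × 90.78 = 8361 g

8360 g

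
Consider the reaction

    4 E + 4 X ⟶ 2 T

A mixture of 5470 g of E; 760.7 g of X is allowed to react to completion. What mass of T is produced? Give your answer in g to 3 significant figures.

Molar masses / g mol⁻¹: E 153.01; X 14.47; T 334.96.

n(E) = 5470 / 153.01 = 35.75 mol
n(X) = 760.7 / 14.47 = 52.57 mol
n/ν → E: 8.938, X: 13.14; E is limiting.
n(T) = (2/4) × 35.75 = 17.88 mol
mass = 17.88 × 334.96 = 5989 g

5990 g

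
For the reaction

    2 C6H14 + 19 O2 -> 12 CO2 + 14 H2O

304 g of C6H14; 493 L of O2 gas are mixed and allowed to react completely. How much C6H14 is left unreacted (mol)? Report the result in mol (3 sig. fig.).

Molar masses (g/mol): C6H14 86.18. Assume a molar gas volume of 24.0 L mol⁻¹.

1.37 mol

n(C6H14) = 304.0 / 86.18 = 3.528 mol
n(O2) = 493.0 / 24.0 = 20.54 mol
n/ν → C6H14: 1.764, O2: 1.081; O2 is limiting.
C6H14 consumed = (2/19) × 20.54 = 2.162 mol
C6H14 remaining = 3.528 − 2.162 = 1.366 mol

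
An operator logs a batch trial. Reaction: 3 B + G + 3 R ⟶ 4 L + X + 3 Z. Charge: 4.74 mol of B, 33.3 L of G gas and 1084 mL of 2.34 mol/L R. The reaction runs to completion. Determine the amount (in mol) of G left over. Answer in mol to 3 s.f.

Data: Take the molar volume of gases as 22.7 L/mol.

n(B) = 4.740 mol
n(G) = 33.30 / 22.7 = 1.467 mol
n(R) = 2.34 × 1084/1000 = 2.537 mol
n/ν → B: 1.580, G: 1.467, R: 0.8457; R is limiting.
G consumed = (1/3) × 2.537 = 0.8457 mol
G remaining = 1.467 − 0.8457 = 0.6213 mol

0.621 mol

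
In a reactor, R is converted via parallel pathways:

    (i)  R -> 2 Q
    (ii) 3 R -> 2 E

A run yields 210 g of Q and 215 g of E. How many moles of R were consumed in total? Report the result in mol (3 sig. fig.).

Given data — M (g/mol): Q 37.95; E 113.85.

5.60 mol

n(Q) = 210 / 37.95 = 5.534 mol
n(E) = 215 / 113.85 = 1.888 mol
n(R) via (i) = (1/2)×5.534 = 2.767 mol
n(R) via (ii) = (3/2)×1.888 = 2.832 mol
total n(R) = 2.767 + 2.832 = 5.599 mol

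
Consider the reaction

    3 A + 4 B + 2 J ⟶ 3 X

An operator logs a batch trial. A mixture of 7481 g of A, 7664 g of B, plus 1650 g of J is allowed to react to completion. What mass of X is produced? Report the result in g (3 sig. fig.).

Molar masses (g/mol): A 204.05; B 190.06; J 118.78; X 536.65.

n(A) = 7481 / 204.05 = 36.66 mol
n(B) = 7664 / 190.06 = 40.32 mol
n(J) = 1650 / 118.78 = 13.89 mol
n/ν → A: 12.22, B: 10.08, J: 6.945; J is limiting.
n(X) = (3/2) × 13.89 = 20.84 mol
mass = 20.84 × 536.65 = 11180 g

11200 g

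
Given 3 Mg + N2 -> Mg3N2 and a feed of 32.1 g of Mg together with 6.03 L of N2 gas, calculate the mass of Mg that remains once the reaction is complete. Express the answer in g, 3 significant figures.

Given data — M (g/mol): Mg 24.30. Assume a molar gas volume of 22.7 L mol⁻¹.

12.7 g

n(Mg) = 32.10 / 24.30 = 1.321 mol
n(N2) = 6.030 / 22.7 = 0.2656 mol
n/ν for Mg = 1.321/3 = 0.4403
n/ν for N2 = 0.2656/1 = 0.2656
Smallest n/ν is N2 → limiting reagent.
Mg consumed = (3/1) × 0.2656 = 0.7968 mol
Mg remaining = 1.321 − 0.7968 = 0.5242 mol
mass = 0.5242 × 24.30 = 12.74 g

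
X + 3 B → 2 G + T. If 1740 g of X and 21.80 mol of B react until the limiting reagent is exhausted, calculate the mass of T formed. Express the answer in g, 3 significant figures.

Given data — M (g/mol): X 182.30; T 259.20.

n(X) = 1740 / 182.30 = 9.545 mol
n(B) = 21.80 mol
n/ν → X: 9.545, B: 7.267; B is limiting.
n(T) = (1/3) × 21.80 = 7.267 mol
mass = 7.267 × 259.20 = 1884 g

1880 g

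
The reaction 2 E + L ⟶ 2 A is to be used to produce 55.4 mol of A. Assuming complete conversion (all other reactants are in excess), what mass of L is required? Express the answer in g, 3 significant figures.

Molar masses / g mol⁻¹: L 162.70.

n(A) = 55.40 mol
n(L) = (1/2) × 55.40 = 27.70 mol
mass = 27.70 × 162.70 = 4507 g

4510 g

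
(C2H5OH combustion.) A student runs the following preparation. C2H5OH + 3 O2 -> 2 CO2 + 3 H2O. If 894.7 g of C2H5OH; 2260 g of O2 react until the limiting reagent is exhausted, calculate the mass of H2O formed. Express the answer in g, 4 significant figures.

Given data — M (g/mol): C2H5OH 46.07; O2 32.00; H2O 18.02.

1050 g

n(C2H5OH) = 894.7 / 46.07 = 19.42 mol
n(O2) = 2260 / 32.00 = 70.63 mol
n/ν → C2H5OH: 19.42, O2: 23.54; C2H5OH is limiting.
n(H2O) = (3/1) × 19.42 = 58.26 mol
mass = 58.26 × 18.02 = 1050 g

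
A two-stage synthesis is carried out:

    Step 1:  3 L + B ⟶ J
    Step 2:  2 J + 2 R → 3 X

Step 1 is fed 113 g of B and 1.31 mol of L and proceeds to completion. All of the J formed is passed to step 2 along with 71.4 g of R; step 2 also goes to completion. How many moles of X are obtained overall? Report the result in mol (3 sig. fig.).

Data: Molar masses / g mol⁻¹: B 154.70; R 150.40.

0.655 mol

Step 1:
n(B) = 113.0 / 154.70 = 0.7304 mol
n(L) = 1.310 mol
n/ν → B: 0.7304, L: 0.4367; L is limiting.
n(J) produced = (1/3) × 1.310 = 0.4367 mol
Step 2:
n(J) available = 0.4367 mol
n(R) = 71.40 / 150.40 = 0.4747 mol
n/ν → J: 0.2184, R: 0.2374; J is limiting.
n(X) = (3/2) × 0.4367 = 0.6551 mol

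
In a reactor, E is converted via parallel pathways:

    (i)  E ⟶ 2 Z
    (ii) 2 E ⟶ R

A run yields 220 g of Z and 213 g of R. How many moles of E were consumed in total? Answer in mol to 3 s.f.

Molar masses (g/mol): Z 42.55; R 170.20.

n(Z) = 220 / 42.55 = 5.170 mol
n(R) = 213 / 170.20 = 1.251 mol
n(E) via (i) = (1/2)×5.170 = 2.585 mol
n(E) via (ii) = (2/1)×1.251 = 2.502 mol
total n(E) = 2.585 + 2.502 = 5.087 mol

5.09 mol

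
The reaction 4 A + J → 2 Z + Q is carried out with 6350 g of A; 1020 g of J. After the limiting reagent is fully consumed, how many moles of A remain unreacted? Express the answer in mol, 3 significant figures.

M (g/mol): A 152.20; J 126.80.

n(A) = 6350 / 152.20 = 41.72 mol
n(J) = 1020 / 126.80 = 8.044 mol
n/ν for A = 41.72/4 = 10.43
n/ν for J = 8.044/1 = 8.044
Smallest n/ν is J → limiting reagent.
A consumed = (4/1) × 8.044 = 32.18 mol
A remaining = 41.72 − 32.18 = 9.540 mol

9.54 mol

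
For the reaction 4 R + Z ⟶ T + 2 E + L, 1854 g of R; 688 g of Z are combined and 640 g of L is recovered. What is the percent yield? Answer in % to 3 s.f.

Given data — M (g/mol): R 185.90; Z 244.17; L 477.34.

n(R) = 1854 / 185.90 = 9.973 mol
n(Z) = 688.0 / 244.17 = 2.818 mol
n/ν → R: 2.493, Z: 2.818; R is limiting.
theoretical n(L) = (1/4) × 9.973 = 2.493 mol → 1190 g
% yield = 640 / 1190 × 100 = 53.78 %

53.8 %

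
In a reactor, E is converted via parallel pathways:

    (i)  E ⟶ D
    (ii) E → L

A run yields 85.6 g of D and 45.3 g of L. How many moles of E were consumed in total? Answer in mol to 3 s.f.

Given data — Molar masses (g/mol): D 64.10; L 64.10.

2.04 mol

n(D) = 85.6 / 64.10 = 1.335 mol
n(L) = 45.3 / 64.10 = 0.7067 mol
n(E) via (i) = (1/1)×1.335 = 1.335 mol
n(E) via (ii) = (1/1)×0.7067 = 0.7067 mol
total n(E) = 1.335 + 0.7067 = 2.042 mol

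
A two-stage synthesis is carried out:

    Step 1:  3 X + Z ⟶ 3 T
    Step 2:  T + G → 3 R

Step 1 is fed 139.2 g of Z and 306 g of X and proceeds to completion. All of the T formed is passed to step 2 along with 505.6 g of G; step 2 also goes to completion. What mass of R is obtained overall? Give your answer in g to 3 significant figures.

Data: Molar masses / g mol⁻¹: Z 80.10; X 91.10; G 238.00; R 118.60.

Step 1:
n(Z) = 139.2 / 80.10 = 1.738 mol
n(X) = 306.0 / 91.10 = 3.359 mol
n/ν for Z = 1.738/1 = 1.738
n/ν for X = 3.359/3 = 1.120
Smallest n/ν is X → limiting reagent.
n(T) produced = (3/3) × 3.359 = 3.359 mol
Step 2:
n(T) available = 3.359 mol
n(G) = 505.6 / 238.00 = 2.124 mol
n/ν for T = 3.359/1 = 3.359
n/ν for G = 2.124/1 = 2.124
Smallest n/ν is G → limiting reagent.
n(R) = (3/1) × 2.124 = 6.372 mol
mass = 6.372 × 118.60 = 755.7 g

756 g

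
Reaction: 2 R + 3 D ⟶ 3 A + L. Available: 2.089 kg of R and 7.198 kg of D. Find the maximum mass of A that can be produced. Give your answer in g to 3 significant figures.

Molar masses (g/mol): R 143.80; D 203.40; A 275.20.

n(R) = 2.089×1000 / 143.80 = 14.53 mol
n(D) = 7.198×1000 / 203.40 = 35.39 mol
n/ν for R = 14.53/2 = 7.265
n/ν for D = 35.39/3 = 11.80
Smallest n/ν is R → limiting reagent.
n(A) = (3/2) × 14.53 = 21.80 mol
mass = 21.80 × 275.20 = 5999 g

6000 g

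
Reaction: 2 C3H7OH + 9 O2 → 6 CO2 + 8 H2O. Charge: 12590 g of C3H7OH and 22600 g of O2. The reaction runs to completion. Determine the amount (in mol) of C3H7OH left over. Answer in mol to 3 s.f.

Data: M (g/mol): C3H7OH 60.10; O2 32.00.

52.5 mol

n(C3H7OH) = 12590 / 60.10 = 209.5 mol
n(O2) = 22600 / 32.00 = 706.3 mol
n/ν → C3H7OH: 104.8, O2: 78.48; O2 is limiting.
C3H7OH consumed = (2/9) × 706.3 = 157.0 mol
C3H7OH remaining = 209.5 − 157.0 = 52.50 mol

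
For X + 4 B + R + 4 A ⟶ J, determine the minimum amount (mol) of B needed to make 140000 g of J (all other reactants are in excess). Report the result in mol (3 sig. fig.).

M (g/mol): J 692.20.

809 mol

n(J) = 140000 / 692.20 = 202.3 mol
n(B) = (4/1) × 202.3 = 809.2 mol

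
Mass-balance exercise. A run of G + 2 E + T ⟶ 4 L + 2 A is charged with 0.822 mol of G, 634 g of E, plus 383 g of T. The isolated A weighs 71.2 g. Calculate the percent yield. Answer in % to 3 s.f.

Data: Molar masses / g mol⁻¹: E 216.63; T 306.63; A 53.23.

n(G) = 0.8220 mol
n(E) = 634.0 / 216.63 = 2.927 mol
n(T) = 383.0 / 306.63 = 1.249 mol
n/ν → G: 0.8220, E: 1.464, T: 1.249; G is limiting.
theoretical n(A) = (2/1) × 0.8220 = 1.644 mol → 87.51 g
% yield = 71.2 / 87.51 × 100 = 81.36 %

81.4 %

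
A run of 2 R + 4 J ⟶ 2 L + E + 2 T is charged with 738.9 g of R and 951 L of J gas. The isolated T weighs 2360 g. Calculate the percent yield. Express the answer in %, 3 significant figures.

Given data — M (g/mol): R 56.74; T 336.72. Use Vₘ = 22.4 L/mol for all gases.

53.8 %

n(R) = 738.9 / 56.74 = 13.02 mol
n(J) = 951.0 / 22.4 = 42.46 mol
n/ν for R = 13.02/2 = 6.510
n/ν for J = 42.46/4 = 10.62
Smallest n/ν is R → limiting reagent.
theoretical n(T) = (2/2) × 13.02 = 13.02 mol → 4384 g
% yield = 2360 / 4384 × 100 = 53.83 %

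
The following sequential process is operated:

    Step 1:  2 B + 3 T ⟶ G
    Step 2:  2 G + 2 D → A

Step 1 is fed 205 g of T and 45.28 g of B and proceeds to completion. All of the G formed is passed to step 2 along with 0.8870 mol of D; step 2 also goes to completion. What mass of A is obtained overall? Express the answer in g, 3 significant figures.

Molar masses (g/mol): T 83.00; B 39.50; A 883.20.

253 g

Step 1:
n(T) = 205.0 / 83.00 = 2.470 mol
n(B) = 45.28 / 39.50 = 1.146 mol
n/ν for T = 2.470/3 = 0.8233
n/ν for B = 1.146/2 = 0.5730
Smallest n/ν is B → limiting reagent.
n(G) produced = (1/2) × 1.146 = 0.5730 mol
Step 2:
n(G) available = 0.5730 mol
n(D) = 0.8870 mol
n/ν for G = 0.5730/2 = 0.2865
n/ν for D = 0.8870/2 = 0.4435
Smallest n/ν is G → limiting reagent.
n(A) = (1/2) × 0.5730 = 0.2865 mol
mass = 0.2865 × 883.20 = 253.0 g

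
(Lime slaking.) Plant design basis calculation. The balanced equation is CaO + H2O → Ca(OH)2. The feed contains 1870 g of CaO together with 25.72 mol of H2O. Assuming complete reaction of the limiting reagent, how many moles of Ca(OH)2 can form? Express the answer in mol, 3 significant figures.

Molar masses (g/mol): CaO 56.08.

n(CaO) = 1870 / 56.08 = 33.35 mol
n(H2O) = 25.72 mol
n/ν for CaO = 33.35/1 = 33.35
n/ν for H2O = 25.72/1 = 25.72
Smallest n/ν is H2O → limiting reagent.
n(Ca(OH)2) = (1/1) × 25.72 = 25.72 mol

25.7 mol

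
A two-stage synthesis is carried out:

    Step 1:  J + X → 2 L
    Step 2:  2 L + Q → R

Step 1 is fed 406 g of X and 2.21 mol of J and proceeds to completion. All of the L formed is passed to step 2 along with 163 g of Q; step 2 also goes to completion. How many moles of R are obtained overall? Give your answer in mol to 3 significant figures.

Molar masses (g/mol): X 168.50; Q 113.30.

Step 1:
n(X) = 406.0 / 168.50 = 2.409 mol
n(J) = 2.210 mol
n/ν for X = 2.409/1 = 2.409
n/ν for J = 2.210/1 = 2.210
Smallest n/ν is J → limiting reagent.
n(L) produced = (2/1) × 2.210 = 4.420 mol
Step 2:
n(L) available = 4.420 mol
n(Q) = 163.0 / 113.30 = 1.439 mol
n/ν for L = 4.420/2 = 2.210
n/ν for Q = 1.439/1 = 1.439
Smallest n/ν is Q → limiting reagent.
n(R) = (1/1) × 1.439 = 1.439 mol

1.44 mol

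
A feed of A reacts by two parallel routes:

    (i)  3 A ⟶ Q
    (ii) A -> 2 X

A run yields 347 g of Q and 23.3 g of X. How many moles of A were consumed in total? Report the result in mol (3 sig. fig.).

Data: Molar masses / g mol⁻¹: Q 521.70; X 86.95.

2.13 mol

n(Q) = 347 / 521.70 = 0.6651 mol
n(X) = 23.3 / 86.95 = 0.2680 mol
n(A) via (i) = (3/1)×0.6651 = 1.995 mol
n(A) via (ii) = (1/2)×0.2680 = 0.1340 mol
total n(A) = 1.995 + 0.1340 = 2.129 mol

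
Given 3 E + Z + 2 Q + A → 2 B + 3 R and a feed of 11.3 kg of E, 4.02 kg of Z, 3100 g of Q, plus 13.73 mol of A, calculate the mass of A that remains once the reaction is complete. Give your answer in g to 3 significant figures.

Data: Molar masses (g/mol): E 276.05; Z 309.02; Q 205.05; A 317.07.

1960 g

n(E) = 11.30×1000 / 276.05 = 40.93 mol
n(Z) = 4.020×1000 / 309.02 = 13.01 mol
n(Q) = 3100 / 205.05 = 15.12 mol
n(A) = 13.73 mol
n/ν for E = 40.93/3 = 13.64
n/ν for Z = 13.01/1 = 13.01
n/ν for Q = 15.12/2 = 7.560
n/ν for A = 13.73/1 = 13.73
Smallest n/ν is Q → limiting reagent.
A consumed = (1/2) × 15.12 = 7.560 mol
A remaining = 13.73 − 7.560 = 6.170 mol
mass = 6.170 × 317.07 = 1956 g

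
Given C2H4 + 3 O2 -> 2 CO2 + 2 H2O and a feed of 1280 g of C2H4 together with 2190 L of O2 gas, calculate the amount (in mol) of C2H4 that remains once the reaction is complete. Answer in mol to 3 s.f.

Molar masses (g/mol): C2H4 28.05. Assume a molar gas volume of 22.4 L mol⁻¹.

13.0 mol

n(C2H4) = 1280 / 28.05 = 45.63 mol
n(O2) = 2190 / 22.4 = 97.77 mol
n/ν for C2H4 = 45.63/1 = 45.63
n/ν for O2 = 97.77/3 = 32.59
Smallest n/ν is O2 → limiting reagent.
C2H4 consumed = (1/3) × 97.77 = 32.59 mol
C2H4 remaining = 45.63 − 32.59 = 13.04 mol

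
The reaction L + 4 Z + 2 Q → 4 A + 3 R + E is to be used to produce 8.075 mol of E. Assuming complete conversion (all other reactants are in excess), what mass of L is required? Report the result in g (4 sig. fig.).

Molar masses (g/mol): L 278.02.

2245 g

n(E) = 8.075 mol
n(L) = (1/1) × 8.075 = 8.075 mol
mass = 8.075 × 278.02 = 2245 g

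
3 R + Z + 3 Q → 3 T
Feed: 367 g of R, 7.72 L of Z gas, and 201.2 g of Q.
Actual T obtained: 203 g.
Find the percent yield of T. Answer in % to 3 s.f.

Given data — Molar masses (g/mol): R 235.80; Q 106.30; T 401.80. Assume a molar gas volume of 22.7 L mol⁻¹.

n(R) = 367.0 / 235.80 = 1.556 mol
n(Z) = 7.720 / 22.7 = 0.3401 mol
n(Q) = 201.2 / 106.30 = 1.893 mol
n/ν for R = 1.556/3 = 0.5187
n/ν for Z = 0.3401/1 = 0.3401
n/ν for Q = 1.893/3 = 0.6310
Smallest n/ν is Z → limiting reagent.
theoretical n(T) = (3/1) × 0.3401 = 1.020 mol → 409.8 g
% yield = 203 / 409.8 × 100 = 49.54 %

49.5 %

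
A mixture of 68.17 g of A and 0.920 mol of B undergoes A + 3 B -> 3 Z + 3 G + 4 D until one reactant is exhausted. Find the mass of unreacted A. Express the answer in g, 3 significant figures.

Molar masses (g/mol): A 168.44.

n(A) = 68.17 / 168.44 = 0.4047 mol
n(B) = 0.9200 mol
n/ν for A = 0.4047/1 = 0.4047
n/ν for B = 0.9200/3 = 0.3067
Smallest n/ν is B → limiting reagent.
A consumed = (1/3) × 0.9200 = 0.3067 mol
A remaining = 0.4047 − 0.3067 = 0.09800 mol
mass = 0.09800 × 168.44 = 16.51 g

16.5 g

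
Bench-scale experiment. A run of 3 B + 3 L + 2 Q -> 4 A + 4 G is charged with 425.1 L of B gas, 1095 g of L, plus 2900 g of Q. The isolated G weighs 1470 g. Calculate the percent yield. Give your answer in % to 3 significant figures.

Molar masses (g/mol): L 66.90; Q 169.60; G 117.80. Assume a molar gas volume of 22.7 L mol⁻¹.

n(B) = 425.1 / 22.7 = 18.73 mol
n(L) = 1095 / 66.90 = 16.37 mol
n(Q) = 2900 / 169.60 = 17.10 mol
n/ν → B: 6.243, L: 5.457, Q: 8.550; L is limiting.
theoretical n(G) = (4/3) × 16.37 = 21.83 mol → 2572 g
% yield = 1470 / 2572 × 100 = 57.15 %

57.2 %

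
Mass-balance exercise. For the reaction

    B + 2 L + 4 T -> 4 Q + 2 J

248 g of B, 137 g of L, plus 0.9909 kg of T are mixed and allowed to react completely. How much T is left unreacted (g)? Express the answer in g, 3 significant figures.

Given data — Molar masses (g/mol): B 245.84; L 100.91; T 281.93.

225 g

n(B) = 248.0 / 245.84 = 1.009 mol
n(L) = 137.0 / 100.91 = 1.358 mol
n(T) = 0.9909×1000 / 281.93 = 3.515 mol
n/ν for B = 1.009/1 = 1.009
n/ν for L = 1.358/2 = 0.6790
n/ν for T = 3.515/4 = 0.8788
Smallest n/ν is L → limiting reagent.
T consumed = (4/2) × 1.358 = 2.716 mol
T remaining = 3.515 − 2.716 = 0.7990 mol
mass = 0.7990 × 281.93 = 225.3 g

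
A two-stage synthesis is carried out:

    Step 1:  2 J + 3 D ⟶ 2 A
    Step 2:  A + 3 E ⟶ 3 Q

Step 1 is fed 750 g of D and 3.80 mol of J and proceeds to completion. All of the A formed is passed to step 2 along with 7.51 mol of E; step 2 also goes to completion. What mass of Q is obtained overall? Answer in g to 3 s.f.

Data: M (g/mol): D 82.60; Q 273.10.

Step 1:
n(D) = 750.0 / 82.60 = 9.080 mol
n(J) = 3.800 mol
n/ν for D = 9.080/3 = 3.027
n/ν for J = 3.800/2 = 1.900
Smallest n/ν is J → limiting reagent.
n(A) produced = (2/2) × 3.800 = 3.800 mol
Step 2:
n(A) available = 3.800 mol
n(E) = 7.510 mol
n/ν for A = 3.800/1 = 3.800
n/ν for E = 7.510/3 = 2.503
Smallest n/ν is E → limiting reagent.
n(Q) = (3/3) × 7.510 = 7.510 mol
mass = 7.510 × 273.10 = 2051 g

2050 g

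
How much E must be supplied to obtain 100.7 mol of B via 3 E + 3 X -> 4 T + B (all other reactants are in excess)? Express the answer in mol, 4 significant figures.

302.1 mol

n(B) = 100.7 mol
n(E) = (3/1) × 100.7 = 302.1 mol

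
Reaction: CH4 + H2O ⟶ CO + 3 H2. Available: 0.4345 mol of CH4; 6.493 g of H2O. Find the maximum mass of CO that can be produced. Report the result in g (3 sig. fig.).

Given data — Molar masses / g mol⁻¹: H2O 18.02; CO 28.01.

10.1 g

n(CH4) = 0.4345 mol
n(H2O) = 6.493 / 18.02 = 0.3603 mol
n/ν for CH4 = 0.4345/1 = 0.4345
n/ν for H2O = 0.3603/1 = 0.3603
Smallest n/ν is H2O → limiting reagent.
n(CO) = (1/1) × 0.3603 = 0.3603 mol
mass = 0.3603 × 28.01 = 10.09 g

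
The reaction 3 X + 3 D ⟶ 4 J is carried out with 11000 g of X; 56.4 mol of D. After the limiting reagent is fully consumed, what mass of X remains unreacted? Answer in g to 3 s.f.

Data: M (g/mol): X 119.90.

n(X) = 11000 / 119.90 = 91.74 mol
n(D) = 56.40 mol
n/ν → X: 30.58, D: 18.80; D is limiting.
X consumed = (3/3) × 56.40 = 56.40 mol
X remaining = 91.74 − 56.40 = 35.34 mol
mass = 35.34 × 119.90 = 4237 g

4240 g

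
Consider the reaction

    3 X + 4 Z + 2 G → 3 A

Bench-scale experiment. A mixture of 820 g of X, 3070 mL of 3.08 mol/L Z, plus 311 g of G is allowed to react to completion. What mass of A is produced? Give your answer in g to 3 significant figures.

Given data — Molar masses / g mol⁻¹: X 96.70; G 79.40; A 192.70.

n(X) = 820.0 / 96.70 = 8.480 mol
n(Z) = 3.08 × 3070/1000 = 9.456 mol
n(G) = 311.0 / 79.40 = 3.917 mol
n/ν → X: 2.827, Z: 2.364, G: 1.959; G is limiting.
n(A) = (3/2) × 3.917 = 5.876 mol
mass = 5.876 × 192.70 = 1132 g

1130 g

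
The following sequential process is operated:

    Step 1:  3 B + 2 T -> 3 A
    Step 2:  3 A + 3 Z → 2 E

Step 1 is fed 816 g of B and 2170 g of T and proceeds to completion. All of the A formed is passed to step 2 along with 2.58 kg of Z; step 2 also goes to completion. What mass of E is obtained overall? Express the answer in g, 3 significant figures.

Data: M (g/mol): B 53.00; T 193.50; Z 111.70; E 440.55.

4520 g

Step 1:
n(B) = 816.0 / 53.00 = 15.40 mol
n(T) = 2170 / 193.50 = 11.21 mol
n/ν → B: 5.133, T: 5.605; B is limiting.
n(A) produced = (3/3) × 15.40 = 15.40 mol
Step 2:
n(A) available = 15.40 mol
n(Z) = 2.580×1000 / 111.70 = 23.10 mol
n/ν → A: 5.133, Z: 7.700; A is limiting.
n(E) = (2/3) × 15.40 = 10.27 mol
mass = 10.27 × 440.55 = 4524 g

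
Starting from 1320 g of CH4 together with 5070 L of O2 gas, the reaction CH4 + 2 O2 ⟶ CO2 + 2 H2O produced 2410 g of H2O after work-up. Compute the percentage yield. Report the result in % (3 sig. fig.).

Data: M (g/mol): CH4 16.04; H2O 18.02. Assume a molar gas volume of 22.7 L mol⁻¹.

n(CH4) = 1320 / 16.04 = 82.29 mol
n(O2) = 5070 / 22.7 = 223.3 mol
n/ν for CH4 = 82.29/1 = 82.29
n/ν for O2 = 223.3/2 = 111.7
Smallest n/ν is CH4 → limiting reagent.
theoretical n(H2O) = (2/1) × 82.29 = 164.6 mol → 2966 g
% yield = 2410 / 2966 × 100 = 81.25 %

81.3 %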